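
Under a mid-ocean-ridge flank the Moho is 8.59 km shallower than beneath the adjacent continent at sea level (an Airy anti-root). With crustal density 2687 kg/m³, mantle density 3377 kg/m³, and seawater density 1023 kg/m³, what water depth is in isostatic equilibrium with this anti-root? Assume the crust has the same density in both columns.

Replacing a thickness d of crust by seawater at the top must be balanced by replacing crust with mantle at the base: d (ρ_c − ρ_w) = a (ρ_m − ρ_c).
d = a (ρ_m − ρ_c)/(ρ_c − ρ_w) = 8.59 km × 690/1664 = 3.56 km.

3.56 km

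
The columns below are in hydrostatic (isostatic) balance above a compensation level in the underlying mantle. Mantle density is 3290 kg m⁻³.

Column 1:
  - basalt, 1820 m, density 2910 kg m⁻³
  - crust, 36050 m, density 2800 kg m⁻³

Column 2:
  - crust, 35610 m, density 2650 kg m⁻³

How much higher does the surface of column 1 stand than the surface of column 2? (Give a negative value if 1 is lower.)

−1350 m

For any compensation level in the mantle, the mantle terms cancel and isostasy reduces to e = (Σt_1 − Σt_2) − (Σ(ρt)_1 − Σ(ρt)_2) / ρ_m.
Σt_1 = 37870 m; Σt_2 = 35610 m; Σ(ρt)_1 = 106236200; Σ(ρt)_2 = 94366500 (in m·kg m⁻³).
e = (37870 − 35610) − (106236200 − 94366500) / 3290 = −1350 m.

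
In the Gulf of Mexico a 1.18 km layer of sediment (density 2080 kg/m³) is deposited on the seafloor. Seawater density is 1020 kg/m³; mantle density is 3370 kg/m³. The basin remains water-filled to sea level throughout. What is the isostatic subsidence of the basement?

Submarine loading: the sediment displaces seawater, and the subsidence is in turn flooded, so s (ρ_m − ρ_w) = t (ρ_sed − ρ_w).
s = 1.18 km × (2080 − 1020) / (3370 − 1020) = 0.532 km.

0.532 km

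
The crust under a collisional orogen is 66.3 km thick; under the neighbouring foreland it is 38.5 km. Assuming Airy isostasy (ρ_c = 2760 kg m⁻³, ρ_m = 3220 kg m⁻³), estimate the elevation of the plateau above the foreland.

Excess crust Δ = 66.3 km − 38.5 km = 27.8 km, split between elevation h and root r with h + r = Δ.
Airy balance ρ_c h = (ρ_m − ρ_c) r gives r = h ρ_c/(ρ_m − ρ_c), so h (1 + ρ_c/(ρ_m − ρ_c)) = Δ, i.e. h = Δ (ρ_m − ρ_c)/ρ_m.
h = 27.8 km × 460/3220 = 3.97 km.

3.97 km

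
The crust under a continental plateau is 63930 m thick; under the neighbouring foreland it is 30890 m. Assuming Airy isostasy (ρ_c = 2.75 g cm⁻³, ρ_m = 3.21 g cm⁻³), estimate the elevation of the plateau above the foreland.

Excess crust Δ = 63930 m − 30890 m = 33040 m, split between elevation h and root r with h + r = Δ.
Airy balance ρ_c h = (ρ_m − ρ_c) r gives r = h ρ_c/(ρ_m − ρ_c), so h (1 + ρ_c/(ρ_m − ρ_c)) = Δ, i.e. h = Δ (ρ_m − ρ_c)/ρ_m.
h = 33040 m × 0.46/3.21 = 4730 m.

4730 m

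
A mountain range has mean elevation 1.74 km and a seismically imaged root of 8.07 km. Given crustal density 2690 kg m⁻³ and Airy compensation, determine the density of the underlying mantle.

Airy balance: ρ_c h = (ρ_m − ρ_c) r → ρ_m = ρ_c (1 + h/r).
ρ_m = 2690 × (1 + 1.74 km/8.07 km) = 3270 kg m⁻³.

3270 kg m⁻³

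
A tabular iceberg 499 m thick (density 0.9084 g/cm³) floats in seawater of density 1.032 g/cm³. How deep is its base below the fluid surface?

Draft d = t ρ_obj/ρ_fluid = 499 m × 0.9084/1.032 = 439 m.

439 m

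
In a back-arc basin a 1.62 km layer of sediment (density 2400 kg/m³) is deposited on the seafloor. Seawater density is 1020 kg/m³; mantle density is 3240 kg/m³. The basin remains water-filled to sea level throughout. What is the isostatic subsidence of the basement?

1.01 km

Submarine loading: the sediment displaces seawater, and the subsidence is in turn flooded, so s (ρ_m − ρ_w) = t (ρ_sed − ρ_w).
s = 1.62 km × (2400 − 1020) / (3240 − 1020) = 1.01 km.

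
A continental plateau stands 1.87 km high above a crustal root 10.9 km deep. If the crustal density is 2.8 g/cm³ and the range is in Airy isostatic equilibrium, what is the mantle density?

Airy balance: ρ_c h = (ρ_m − ρ_c) r → ρ_m = ρ_c (1 + h/r).
ρ_m = 2.8 × (1 + 1.87 km/10.9 km) = 3.28 g/cm³.

3.28 g/cm³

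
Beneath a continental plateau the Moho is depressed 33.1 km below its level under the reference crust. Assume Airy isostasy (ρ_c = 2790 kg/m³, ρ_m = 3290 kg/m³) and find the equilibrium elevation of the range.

Balancing pressure at the compensation depth: ρ_c h = (ρ_m − ρ_c) r.
h = r (ρ_m − ρ_c) / ρ_c = 33.1 km × (3290 − 2790) / 2790 = 5.93 km.

5.93 km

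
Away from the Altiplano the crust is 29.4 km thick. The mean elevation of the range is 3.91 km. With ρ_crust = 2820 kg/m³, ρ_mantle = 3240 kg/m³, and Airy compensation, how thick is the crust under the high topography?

Root depth r = h ρ_c / (ρ_m − ρ_c) = 3.91 km × 2820 / 420 = 26.25 km.
Total thickness = T + h + r = 29.4 km + 3.91 km + 26.25 km = 59.6 km.

59.6 km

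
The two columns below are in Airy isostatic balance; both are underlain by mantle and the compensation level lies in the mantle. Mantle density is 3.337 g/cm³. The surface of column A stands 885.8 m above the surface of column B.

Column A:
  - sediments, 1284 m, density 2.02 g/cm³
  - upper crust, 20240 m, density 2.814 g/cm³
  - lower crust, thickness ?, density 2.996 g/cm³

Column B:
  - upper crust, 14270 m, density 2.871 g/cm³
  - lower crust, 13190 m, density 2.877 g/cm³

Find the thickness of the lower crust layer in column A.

Take the compensation level at the base of the deeper column (depth z_c below the surface of column A) and equate Σ ρ_i t_i down to z_c; mantle fills any gap and the z_c terms cancel.
Column A: 1284×2.02 + 20240×2.814 + x×2.996 + (z_c − 21524 − x)×3.337
Column B: 885.8×0 + 14270×2.871 + 13190×2.877 + (z_c − 885.8 − 27460)×3.337
The z_c×3.337 term appears on both sides and cancels. Collect the known terms of each column as K = Σ(ρt)_known − 3.337 × (depth of known layers): K_A = 59549.04 − 3.337×21524 = −12276.548; K_B = 78916.8 − 3.337×(885.8 + 27460) = −15673.1346.
Balance: K_A − x×(3.337 − 2.996) = K_B, so x = (K_A − K_B)/(3.337 − 2.996) = 3396.59/0.341 = 9960 m.

9960 m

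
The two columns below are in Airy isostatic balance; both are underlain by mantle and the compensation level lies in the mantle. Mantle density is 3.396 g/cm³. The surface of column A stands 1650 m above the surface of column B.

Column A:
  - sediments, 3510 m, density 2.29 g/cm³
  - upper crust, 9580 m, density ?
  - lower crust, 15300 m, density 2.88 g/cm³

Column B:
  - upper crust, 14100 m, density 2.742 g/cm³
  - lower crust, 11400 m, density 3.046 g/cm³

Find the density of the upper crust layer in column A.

Take the compensation level at the base of the deeper column (depth z_c below the surface of column A) and equate Σ ρ_i t_i down to z_c; mantle fills any gap and the z_c terms cancel.
Column A: 3510×2.29 + 9580×ρ + 15300×2.88 + (z_c − 28390)×3.396
Column B: 1650×0 + 14100×2.742 + 11400×3.046 + (z_c − 1650 − 25500)×3.396
The z_c×3.396 term appears on both sides and cancels. Collect the known terms of each column as K = Σ(ρt)_known − 3.396 × (depth of known layers): K_A = 52101.9 − 3.396×28390 = −44310.54; K_B = 73386.6 − 3.396×(1650 + 25500) = −18814.8.
Balance: K_A + 9580×ρ = K_B, so ρ = (K_B − K_A)/9580 = 25495.7/9580 = 2.66 g/cm³.

2.66 g/cm³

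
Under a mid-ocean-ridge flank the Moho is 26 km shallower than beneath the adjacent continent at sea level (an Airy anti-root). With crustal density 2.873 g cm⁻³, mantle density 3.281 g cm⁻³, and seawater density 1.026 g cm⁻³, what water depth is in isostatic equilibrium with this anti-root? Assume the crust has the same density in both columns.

5.74 km

Replacing a thickness d of crust by seawater at the top must be balanced by replacing crust with mantle at the base: d (ρ_c − ρ_w) = a (ρ_m − ρ_c).
d = a (ρ_m − ρ_c)/(ρ_c − ρ_w) = 26 km × 0.408/1.847 = 5.74 km.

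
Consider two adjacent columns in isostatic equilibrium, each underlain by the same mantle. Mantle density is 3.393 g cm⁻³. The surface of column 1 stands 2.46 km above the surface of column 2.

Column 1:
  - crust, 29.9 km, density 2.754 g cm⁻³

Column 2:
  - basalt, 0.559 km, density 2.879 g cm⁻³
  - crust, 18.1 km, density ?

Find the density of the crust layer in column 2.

2.81 g cm⁻³

Take the compensation level at the base of the deeper column (depth z_c below the surface of column 1) and equate Σ ρ_i t_i down to z_c; mantle fills any gap and the z_c terms cancel.
Column 1: 29.9×2.754 + (z_c − 29.9)×3.393
Column 2: 2.46×0 + 0.559×2.879 + 18.1×ρ + (z_c − 2.46 − 18.659)×3.393
The z_c×3.393 term appears on both sides and cancels. Collect the known terms of each column as K = Σ(ρt)_known − 3.393 × (depth of known layers): K_1 = 82.3446 − 3.393×29.9 = −19.1061; K_2 = 1.609361 − 3.393×(2.46 + 18.659) = −70.047406.
Balance: K_1 = K_2 + 18.1×ρ, so ρ = (K_1 − K_2)/18.1 = 50.9413/18.1 = 2.81 g cm⁻³.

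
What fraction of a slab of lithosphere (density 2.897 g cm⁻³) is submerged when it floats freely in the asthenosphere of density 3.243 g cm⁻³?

0.893

Submerged fraction = ρ_obj/ρ_fluid = 2.897/3.243 = 0.893.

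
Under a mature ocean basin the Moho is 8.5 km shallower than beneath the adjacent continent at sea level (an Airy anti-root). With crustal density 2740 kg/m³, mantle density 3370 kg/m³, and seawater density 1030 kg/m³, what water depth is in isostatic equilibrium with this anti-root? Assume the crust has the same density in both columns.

3.13 km

Replacing a thickness d of crust by seawater at the top must be balanced by replacing crust with mantle at the base: d (ρ_c − ρ_w) = a (ρ_m − ρ_c).
d = a (ρ_m − ρ_c)/(ρ_c − ρ_w) = 8.5 km × 630/1710 = 3.13 km.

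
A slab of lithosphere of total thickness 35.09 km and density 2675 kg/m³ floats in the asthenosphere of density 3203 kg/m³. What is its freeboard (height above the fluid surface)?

5.78 km

Floating equilibrium: submerged depth d = t ρ_obj/ρ_fluid = 35.09 km × 2675/3203 = 29.31 km.
Freeboard = t − d = 35.09 km − 29.31 km = 5.78 km.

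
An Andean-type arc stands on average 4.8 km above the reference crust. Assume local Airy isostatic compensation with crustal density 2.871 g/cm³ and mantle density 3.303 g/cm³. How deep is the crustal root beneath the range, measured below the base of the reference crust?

For local isostatic compensation: the weight of the topography is balanced by the buoyancy of the root, ρ_c h = (ρ_m − ρ_c) r.
r = h · ρ_c / (ρ_m − ρ_c) = 4.8 km × 2.871 / (3.303 − 2.871) = 31.9 km.

31.9 km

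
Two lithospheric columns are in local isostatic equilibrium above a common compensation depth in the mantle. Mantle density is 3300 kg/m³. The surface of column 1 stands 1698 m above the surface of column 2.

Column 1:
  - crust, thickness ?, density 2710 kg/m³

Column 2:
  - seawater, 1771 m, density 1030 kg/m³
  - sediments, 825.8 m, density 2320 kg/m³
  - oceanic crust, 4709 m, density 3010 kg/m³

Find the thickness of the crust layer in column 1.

20000 m

Take the compensation level at the base of the deeper column (depth z_c below the surface of column 1) and equate Σ ρ_i t_i down to z_c; mantle fills any gap and the z_c terms cancel.
Column 1: x×2710 + (z_c − 0 − x)×3300
Column 2: 1698×0 + 1771×1030 + 825.8×2320 + 4709×3010 + (z_c − 1698 − 7305.8)×3300
The z_c×3300 term appears on both sides and cancels. Collect the known terms of each column as K = Σ(ρt)_known − 3300 × (depth of known layers): K_1 = 0 − 3300×0 = 0; K_2 = 17914076 − 3300×(1698 + 7305.8) = −11798464.
Balance: K_1 − x×(3300 − 2710) = K_2, so x = (K_1 − K_2)/(3300 − 2710) = 11798500/590 = 20000 m.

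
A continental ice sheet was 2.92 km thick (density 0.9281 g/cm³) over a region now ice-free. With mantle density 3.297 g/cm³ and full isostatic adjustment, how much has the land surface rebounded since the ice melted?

0.822 km

Removing the load lets mantle flow back in; uplift u satisfies ρ_ice t = ρ_m u.
u = t ρ_ice/ρ_m = 2.92 km × 0.9281/3.297 = 0.822 km.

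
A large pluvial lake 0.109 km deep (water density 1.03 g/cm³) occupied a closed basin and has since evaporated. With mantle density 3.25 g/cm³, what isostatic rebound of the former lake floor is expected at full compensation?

0.0345 km

u = d ρ_w/ρ_m = 0.109 km × 1.03/3.25 = 0.0345 km.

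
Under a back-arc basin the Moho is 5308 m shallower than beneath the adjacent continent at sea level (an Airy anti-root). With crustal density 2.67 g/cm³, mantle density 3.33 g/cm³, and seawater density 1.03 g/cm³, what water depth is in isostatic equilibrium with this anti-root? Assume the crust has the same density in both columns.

2140 m

Replacing a thickness d of crust by seawater at the top must be balanced by replacing crust with mantle at the base: d (ρ_c − ρ_w) = a (ρ_m − ρ_c).
d = a (ρ_m − ρ_c)/(ρ_c − ρ_w) = 5308 m × 0.66/1.64 = 2140 m.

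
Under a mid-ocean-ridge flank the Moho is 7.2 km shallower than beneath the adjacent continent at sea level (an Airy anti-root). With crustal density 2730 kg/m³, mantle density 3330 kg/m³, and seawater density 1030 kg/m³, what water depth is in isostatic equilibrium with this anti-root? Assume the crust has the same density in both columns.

2.54 km

Replacing a thickness d of crust by seawater at the top must be balanced by replacing crust with mantle at the base: d (ρ_c − ρ_w) = a (ρ_m − ρ_c).
d = a (ρ_m − ρ_c)/(ρ_c − ρ_w) = 7.2 km × 600/1700 = 2.54 km.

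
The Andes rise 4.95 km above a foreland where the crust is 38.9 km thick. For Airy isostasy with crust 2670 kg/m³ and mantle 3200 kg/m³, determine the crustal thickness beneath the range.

Root depth r = h ρ_c / (ρ_m − ρ_c) = 4.95 km × 2670 / 530 = 24.94 km.
Total thickness = T + h + r = 38.9 km + 4.95 km + 24.94 km = 68.8 km.

68.8 km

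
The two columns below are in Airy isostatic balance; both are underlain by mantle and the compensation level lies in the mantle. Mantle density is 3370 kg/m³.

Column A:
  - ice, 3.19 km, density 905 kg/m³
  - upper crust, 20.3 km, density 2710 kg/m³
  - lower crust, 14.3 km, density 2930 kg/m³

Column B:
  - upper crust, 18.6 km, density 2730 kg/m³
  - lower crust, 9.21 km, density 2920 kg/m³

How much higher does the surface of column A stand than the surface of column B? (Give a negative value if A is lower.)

3.41 km

For any compensation level in the mantle, the mantle terms cancel and isostasy reduces to e = (Σt_A − Σt_B) − (Σ(ρt)_A − Σ(ρt)_B) / ρ_m.
Σt_A = 37.79 km; Σt_B = 27.81 km; Σ(ρt)_A = 99798.95; Σ(ρt)_B = 77671.2 (in km·kg/m³).
e = (37.79 − 27.81) − (99798.95 − 77671.2) / 3370 = 3.41 km.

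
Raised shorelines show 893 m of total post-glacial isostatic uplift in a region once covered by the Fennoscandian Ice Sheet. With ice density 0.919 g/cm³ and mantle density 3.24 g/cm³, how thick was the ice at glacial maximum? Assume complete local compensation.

u = t ρ_ice/ρ_m → t = u ρ_m/ρ_ice = 893 m × 3.24/0.919 = 3150 m.

3150 m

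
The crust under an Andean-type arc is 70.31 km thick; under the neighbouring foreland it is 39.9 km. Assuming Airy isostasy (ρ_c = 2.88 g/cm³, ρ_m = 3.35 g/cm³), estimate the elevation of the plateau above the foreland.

Excess crust Δ = 70.31 km − 39.9 km = 30.41 km, split between elevation h and root r with h + r = Δ.
Airy balance ρ_c h = (ρ_m − ρ_c) r gives r = h ρ_c/(ρ_m − ρ_c), so h (1 + ρ_c/(ρ_m − ρ_c)) = Δ, i.e. h = Δ (ρ_m − ρ_c)/ρ_m.
h = 30.41 km × 0.47/3.35 = 4.27 km.

4.27 km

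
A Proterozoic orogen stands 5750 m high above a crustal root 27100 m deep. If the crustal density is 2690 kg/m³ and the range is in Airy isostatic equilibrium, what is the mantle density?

Airy balance: ρ_c h = (ρ_m − ρ_c) r → ρ_m = ρ_c (1 + h/r).
ρ_m = 2690 × (1 + 5750 m/27100 m) = 3260 kg/m³.

3260 kg/m³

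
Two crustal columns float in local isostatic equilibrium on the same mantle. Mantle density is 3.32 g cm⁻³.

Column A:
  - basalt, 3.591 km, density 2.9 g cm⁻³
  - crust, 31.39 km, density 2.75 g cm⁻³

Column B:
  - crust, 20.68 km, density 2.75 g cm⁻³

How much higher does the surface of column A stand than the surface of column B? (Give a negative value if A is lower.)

For any compensation level in the mantle, the mantle terms cancel and isostasy reduces to e = (Σt_A − Σt_B) − (Σ(ρt)_A − Σ(ρt)_B) / ρ_m.
Σt_A = 34.981 km; Σt_B = 20.68 km; Σ(ρt)_A = 96.7364; Σ(ρt)_B = 56.87 (in km·g cm⁻³).
e = (34.981 − 20.68) − (96.7364 − 56.87) / 3.32 = 2.29 km.

2.29 km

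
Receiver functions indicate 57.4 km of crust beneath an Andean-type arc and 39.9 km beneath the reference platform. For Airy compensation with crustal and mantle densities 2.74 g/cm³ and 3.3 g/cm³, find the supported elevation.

2.97 km

Excess crust Δ = 57.4 km − 39.9 km = 17.5 km, split between elevation h and root r with h + r = Δ.
Airy balance ρ_c h = (ρ_m − ρ_c) r gives r = h ρ_c/(ρ_m − ρ_c), so h (1 + ρ_c/(ρ_m − ρ_c)) = Δ, i.e. h = Δ (ρ_m − ρ_c)/ρ_m.
h = 17.5 km × 0.56/3.3 = 2.97 km.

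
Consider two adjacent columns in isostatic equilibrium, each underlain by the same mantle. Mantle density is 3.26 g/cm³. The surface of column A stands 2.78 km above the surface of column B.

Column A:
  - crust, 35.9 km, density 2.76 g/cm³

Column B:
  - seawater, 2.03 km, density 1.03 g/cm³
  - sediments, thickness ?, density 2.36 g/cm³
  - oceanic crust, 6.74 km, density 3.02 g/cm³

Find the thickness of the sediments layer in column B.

Take the compensation level at the base of the deeper column (depth z_c below the surface of column A) and equate Σ ρ_i t_i down to z_c; mantle fills any gap and the z_c terms cancel.
Column A: 35.9×2.76 + (z_c − 35.9)×3.26
Column B: 2.78×0 + 2.03×1.03 + x×2.36 + 6.74×3.02 + (z_c − 2.78 − 8.77 − x)×3.26
The z_c×3.26 term appears on both sides and cancels. Collect the known terms of each column as K = Σ(ρt)_known − 3.26 × (depth of known layers): K_A = 99.084 − 3.26×35.9 = −17.95; K_B = 22.4457 − 3.26×(2.78 + 8.77) = −15.2073.
Balance: K_A = K_B − x×(3.26 − 2.36), so x = (K_B − K_A)/(3.26 − 2.36) = 2.7427/0.9 = 3.05 km.

3.05 km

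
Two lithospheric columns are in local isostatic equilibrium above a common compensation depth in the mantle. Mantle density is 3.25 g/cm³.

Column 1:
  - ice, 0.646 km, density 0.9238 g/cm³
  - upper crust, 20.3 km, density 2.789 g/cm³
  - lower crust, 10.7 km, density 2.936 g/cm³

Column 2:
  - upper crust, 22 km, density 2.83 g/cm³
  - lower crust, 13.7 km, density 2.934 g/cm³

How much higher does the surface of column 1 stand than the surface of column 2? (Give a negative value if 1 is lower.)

For any compensation level in the mantle, the mantle terms cancel and isostasy reduces to e = (Σt_1 − Σt_2) − (Σ(ρt)_1 − Σ(ρt)_2) / ρ_m.
Σt_1 = 31.646 km; Σt_2 = 35.7 km; Σ(ρt)_1 = 88.6286748; Σ(ρt)_2 = 102.4558 (in km·g/cm³).
e = (31.646 − 35.7) − (88.6286748 − 102.4558) / 3.25 = 0.201 km.

0.201 km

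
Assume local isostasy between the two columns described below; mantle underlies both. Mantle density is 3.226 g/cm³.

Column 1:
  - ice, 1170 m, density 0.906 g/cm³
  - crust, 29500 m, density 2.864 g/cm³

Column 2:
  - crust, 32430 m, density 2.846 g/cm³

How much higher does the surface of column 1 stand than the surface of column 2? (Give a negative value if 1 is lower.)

332 m

For any compensation level in the mantle, the mantle terms cancel and isostasy reduces to e = (Σt_1 − Σt_2) − (Σ(ρt)_1 − Σ(ρt)_2) / ρ_m.
Σt_1 = 30670 m; Σt_2 = 32430 m; Σ(ρt)_1 = 85548.02; Σ(ρt)_2 = 92295.78 (in m·g/cm³).
e = (30670 − 32430) − (85548.02 − 92295.78) / 3.226 = 332 m.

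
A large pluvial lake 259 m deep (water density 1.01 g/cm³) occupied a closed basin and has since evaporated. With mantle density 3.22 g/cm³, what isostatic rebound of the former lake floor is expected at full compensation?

81.2 m

u = d ρ_w/ρ_m = 259 m × 1.01/3.22 = 81.2 m.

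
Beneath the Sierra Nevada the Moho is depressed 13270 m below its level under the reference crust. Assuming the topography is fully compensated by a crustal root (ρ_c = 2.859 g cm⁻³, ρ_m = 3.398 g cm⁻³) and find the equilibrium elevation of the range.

Balancing pressure at the compensation depth: ρ_c h = (ρ_m − ρ_c) r.
h = r (ρ_m − ρ_c) / ρ_c = 13270 m × (3.398 − 2.859) / 2.859 = 2500 m.

2500 m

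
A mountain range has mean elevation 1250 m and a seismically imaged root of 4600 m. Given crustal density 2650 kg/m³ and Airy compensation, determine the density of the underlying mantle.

Airy balance: ρ_c h = (ρ_m − ρ_c) r → ρ_m = ρ_c (1 + h/r).
ρ_m = 2650 × (1 + 1250 m/4600 m) = 3370 kg/m³.

3370 kg/m³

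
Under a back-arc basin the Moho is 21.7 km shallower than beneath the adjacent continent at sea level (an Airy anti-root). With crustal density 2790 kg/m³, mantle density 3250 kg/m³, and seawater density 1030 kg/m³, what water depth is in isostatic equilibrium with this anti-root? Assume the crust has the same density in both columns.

5.67 km

Replacing a thickness d of crust by seawater at the top must be balanced by replacing crust with mantle at the base: d (ρ_c − ρ_w) = a (ρ_m − ρ_c).
d = a (ρ_m − ρ_c)/(ρ_c − ρ_w) = 21.7 km × 460/1760 = 5.67 km.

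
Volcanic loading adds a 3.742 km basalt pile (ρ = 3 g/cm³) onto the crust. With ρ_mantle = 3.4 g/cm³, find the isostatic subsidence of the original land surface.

Subaerial loading: s = t ρ_load / ρ_m.
s = 3.742 km × 3/3.4 = 3.3 km.

3.3 km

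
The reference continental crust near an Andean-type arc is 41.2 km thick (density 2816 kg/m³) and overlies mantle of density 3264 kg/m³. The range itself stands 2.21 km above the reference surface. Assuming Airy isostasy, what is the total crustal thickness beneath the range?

57.3 km

Root depth r = h ρ_c / (ρ_m − ρ_c) = 2.21 km × 2816 / 448 = 13.89 km.
Total thickness = T + h + r = 41.2 km + 2.21 km + 13.89 km = 57.3 km.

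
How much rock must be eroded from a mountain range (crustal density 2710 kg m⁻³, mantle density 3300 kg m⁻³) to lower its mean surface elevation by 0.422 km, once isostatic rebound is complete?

2.36 km

Net drop Δ = e − u = e − e ρ_c/ρ_m = e (ρ_m − ρ_c)/ρ_m.
e = Δ ρ_m/(ρ_m − ρ_c) = 0.422 km × 3300/590 = 2.36 km.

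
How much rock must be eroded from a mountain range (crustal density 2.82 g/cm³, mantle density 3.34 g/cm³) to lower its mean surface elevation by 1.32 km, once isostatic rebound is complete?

8.48 km

Net drop Δ = e − u = e − e ρ_c/ρ_m = e (ρ_m − ρ_c)/ρ_m.
e = Δ ρ_m/(ρ_m − ρ_c) = 1.32 km × 3.34/0.52 = 8.48 km.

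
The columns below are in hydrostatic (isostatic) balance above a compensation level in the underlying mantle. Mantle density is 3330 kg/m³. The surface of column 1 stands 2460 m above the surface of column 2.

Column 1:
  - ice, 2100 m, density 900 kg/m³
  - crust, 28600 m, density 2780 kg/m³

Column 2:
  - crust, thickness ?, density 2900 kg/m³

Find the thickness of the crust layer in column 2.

29400 m

Take the compensation level at the base of the deeper column (depth z_c below the surface of column 1) and equate Σ ρ_i t_i down to z_c; mantle fills any gap and the z_c terms cancel.
Column 1: 2100×900 + 28600×2780 + (z_c − 30700)×3330
Column 2: 2460×0 + x×2900 + (z_c − 2460 − 0 − x)×3330
The z_c×3330 term appears on both sides and cancels. Collect the known terms of each column as K = Σ(ρt)_known − 3330 × (depth of known layers): K_1 = 81398000 − 3330×30700 = −20833000; K_2 = 0 − 3330×(2460 + 0) = −8191800.
Balance: K_1 = K_2 − x×(3330 − 2900), so x = (K_2 − K_1)/(3330 − 2900) = 12641200/430 = 29400 m.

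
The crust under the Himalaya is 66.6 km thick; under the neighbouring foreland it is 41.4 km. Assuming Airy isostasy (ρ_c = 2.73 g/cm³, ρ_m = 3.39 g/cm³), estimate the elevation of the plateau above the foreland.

Excess crust Δ = 66.6 km − 41.4 km = 25.2 km, split between elevation h and root r with h + r = Δ.
Airy balance ρ_c h = (ρ_m − ρ_c) r gives r = h ρ_c/(ρ_m − ρ_c), so h (1 + ρ_c/(ρ_m − ρ_c)) = Δ, i.e. h = Δ (ρ_m − ρ_c)/ρ_m.
h = 25.2 km × 0.66/3.39 = 4.91 km.

4.91 km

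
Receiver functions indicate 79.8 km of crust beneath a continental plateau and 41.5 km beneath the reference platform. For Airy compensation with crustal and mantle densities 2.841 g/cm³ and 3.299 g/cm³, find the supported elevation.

Excess crust Δ = 79.8 km − 41.5 km = 38.3 km, split between elevation h and root r with h + r = Δ.
Airy balance ρ_c h = (ρ_m − ρ_c) r gives r = h ρ_c/(ρ_m − ρ_c), so h (1 + ρ_c/(ρ_m − ρ_c)) = Δ, i.e. h = Δ (ρ_m − ρ_c)/ρ_m.
h = 38.3 km × 0.458/3.299 = 5.32 km.

5.32 km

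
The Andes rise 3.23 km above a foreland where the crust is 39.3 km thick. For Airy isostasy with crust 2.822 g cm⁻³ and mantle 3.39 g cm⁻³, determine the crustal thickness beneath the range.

58.6 km

Root depth r = h ρ_c / (ρ_m − ρ_c) = 3.23 km × 2.822 / 0.568 = 16.05 km.
Total thickness = T + h + r = 39.3 km + 3.23 km + 16.05 km = 58.6 km.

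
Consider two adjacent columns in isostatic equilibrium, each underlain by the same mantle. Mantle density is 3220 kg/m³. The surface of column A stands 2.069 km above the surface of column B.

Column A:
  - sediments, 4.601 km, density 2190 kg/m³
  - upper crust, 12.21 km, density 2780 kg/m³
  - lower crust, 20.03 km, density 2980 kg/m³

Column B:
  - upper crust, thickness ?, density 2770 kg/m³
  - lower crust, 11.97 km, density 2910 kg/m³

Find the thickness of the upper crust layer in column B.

Take the compensation level at the base of the deeper column (depth z_c below the surface of column A) and equate Σ ρ_i t_i down to z_c; mantle fills any gap and the z_c terms cancel.
Column A: 4.601×2190 + 12.21×2780 + 20.03×2980 + (z_c − 36.841)×3220
Column B: 2.069×0 + x×2770 + 11.97×2910 + (z_c − 2.069 − 11.97 − x)×3220
The z_c×3220 term appears on both sides and cancels. Collect the known terms of each column as K = Σ(ρt)_known − 3220 × (depth of known layers): K_A = 103709.39 − 3220×36.841 = −14918.63; K_B = 34832.7 − 3220×(2.069 + 11.97) = −10372.88.
Balance: K_A = K_B − x×(3220 − 2770), so x = (K_B − K_A)/(3220 − 2770) = 4545.75/450 = 10.1 km.

10.1 km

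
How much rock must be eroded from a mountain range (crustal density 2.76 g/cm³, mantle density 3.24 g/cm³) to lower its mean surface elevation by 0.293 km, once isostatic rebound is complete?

1.98 km

Net drop Δ = e − u = e − e ρ_c/ρ_m = e (ρ_m − ρ_c)/ρ_m.
e = Δ ρ_m/(ρ_m − ρ_c) = 0.293 km × 3.24/0.48 = 1.98 km.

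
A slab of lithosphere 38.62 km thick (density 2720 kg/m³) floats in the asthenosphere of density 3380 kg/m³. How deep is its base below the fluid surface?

31.1 km

Draft d = t ρ_obj/ρ_fluid = 38.62 km × 2720/3380 = 31.1 km.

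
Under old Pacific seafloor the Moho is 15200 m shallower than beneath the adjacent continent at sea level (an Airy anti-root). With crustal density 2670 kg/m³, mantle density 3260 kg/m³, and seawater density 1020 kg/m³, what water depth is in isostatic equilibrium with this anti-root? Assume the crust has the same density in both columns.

5440 m

Replacing a thickness d of crust by seawater at the top must be balanced by replacing crust with mantle at the base: d (ρ_c − ρ_w) = a (ρ_m − ρ_c).
d = a (ρ_m − ρ_c)/(ρ_c − ρ_w) = 15200 m × 590/1650 = 5440 m.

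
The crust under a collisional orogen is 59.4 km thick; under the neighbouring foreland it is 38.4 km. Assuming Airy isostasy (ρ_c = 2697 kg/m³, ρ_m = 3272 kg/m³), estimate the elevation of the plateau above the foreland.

Excess crust Δ = 59.4 km − 38.4 km = 21 km, split between elevation h and root r with h + r = Δ.
Airy balance ρ_c h = (ρ_m − ρ_c) r gives r = h ρ_c/(ρ_m − ρ_c), so h (1 + ρ_c/(ρ_m − ρ_c)) = Δ, i.e. h = Δ (ρ_m − ρ_c)/ρ_m.
h = 21 km × 575/3272 = 3.69 km.

3.69 km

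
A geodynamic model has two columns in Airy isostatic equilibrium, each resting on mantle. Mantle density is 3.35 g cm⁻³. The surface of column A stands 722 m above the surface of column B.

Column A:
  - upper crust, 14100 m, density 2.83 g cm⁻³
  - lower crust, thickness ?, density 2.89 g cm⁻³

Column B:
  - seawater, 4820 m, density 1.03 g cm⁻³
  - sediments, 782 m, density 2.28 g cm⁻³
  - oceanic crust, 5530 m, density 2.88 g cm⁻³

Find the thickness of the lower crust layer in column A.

21100 m

Take the compensation level at the base of the deeper column (depth z_c below the surface of column A) and equate Σ ρ_i t_i down to z_c; mantle fills any gap and the z_c terms cancel.
Column A: 14100×2.83 + x×2.89 + (z_c − 14100 − x)×3.35
Column B: 722×0 + 4820×1.03 + 782×2.28 + 5530×2.88 + (z_c − 722 − 11132)×3.35
The z_c×3.35 term appears on both sides and cancels. Collect the known terms of each column as K = Σ(ρt)_known − 3.35 × (depth of known layers): K_A = 39903 − 3.35×14100 = −7332; K_B = 22673.96 − 3.35×(722 + 11132) = −17036.94.
Balance: K_A − x×(3.35 − 2.89) = K_B, so x = (K_A − K_B)/(3.35 − 2.89) = 9704.94/0.46 = 21100 m.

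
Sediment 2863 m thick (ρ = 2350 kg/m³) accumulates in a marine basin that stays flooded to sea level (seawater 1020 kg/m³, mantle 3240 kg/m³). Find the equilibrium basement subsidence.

1720 m

Submarine loading: the sediment displaces seawater, and the subsidence is in turn flooded, so s (ρ_m − ρ_w) = t (ρ_sed − ρ_w).
s = 2863 m × (2350 − 1020) / (3240 − 1020) = 1720 m.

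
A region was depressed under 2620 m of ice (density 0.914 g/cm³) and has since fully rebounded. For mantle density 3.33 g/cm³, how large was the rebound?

719 m

Removing the load lets mantle flow back in; uplift u satisfies ρ_ice t = ρ_m u.
u = t ρ_ice/ρ_m = 2620 m × 0.914/3.33 = 719 m.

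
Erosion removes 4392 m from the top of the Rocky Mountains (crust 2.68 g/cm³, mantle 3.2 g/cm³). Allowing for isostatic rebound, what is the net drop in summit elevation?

Rebound u = e ρ_c/ρ_m = 4392 m × 2.68/3.2 = 3678 m.
Net surface drop = e − u = 4392 m − 3678 m = e (ρ_m − ρ_c)/ρ_m = 714 m.

714 m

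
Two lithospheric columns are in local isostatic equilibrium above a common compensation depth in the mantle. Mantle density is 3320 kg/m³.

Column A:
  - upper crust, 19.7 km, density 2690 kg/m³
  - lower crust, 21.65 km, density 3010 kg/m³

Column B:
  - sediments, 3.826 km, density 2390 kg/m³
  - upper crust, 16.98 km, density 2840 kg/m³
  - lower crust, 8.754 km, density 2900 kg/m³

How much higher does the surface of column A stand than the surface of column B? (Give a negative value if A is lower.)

1.13 km

For any compensation level in the mantle, the mantle terms cancel and isostasy reduces to e = (Σt_A − Σt_B) − (Σ(ρt)_A − Σ(ρt)_B) / ρ_m.
Σt_A = 41.35 km; Σt_B = 29.56 km; Σ(ρt)_A = 118159.5; Σ(ρt)_B = 82753.94 (in km·kg/m³).
e = (41.35 − 29.56) − (118159.5 − 82753.94) / 3320 = 1.13 km.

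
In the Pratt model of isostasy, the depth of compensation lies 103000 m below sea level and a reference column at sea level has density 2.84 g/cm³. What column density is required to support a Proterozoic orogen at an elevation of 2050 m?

Pratt balance: ρ_ref D = ρ (D + h).
ρ = ρ_ref D/(D + h) = 2.84 × 103000 m/(103000 m + 2050 m) = 2.78 g/cm³.

2.78 g/cm³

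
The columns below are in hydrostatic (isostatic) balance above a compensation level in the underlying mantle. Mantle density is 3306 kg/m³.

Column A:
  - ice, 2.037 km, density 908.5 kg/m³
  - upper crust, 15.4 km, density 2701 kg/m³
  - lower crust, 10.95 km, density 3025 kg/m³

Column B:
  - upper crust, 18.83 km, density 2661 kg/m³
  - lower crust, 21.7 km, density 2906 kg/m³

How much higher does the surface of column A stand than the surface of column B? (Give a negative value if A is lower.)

For any compensation level in the mantle, the mantle terms cancel and isostasy reduces to e = (Σt_A − Σt_B) − (Σ(ρt)_A − Σ(ρt)_B) / ρ_m.
Σt_A = 28.387 km; Σt_B = 40.53 km; Σ(ρt)_A = 76569.7645; Σ(ρt)_B = 113166.83 (in km·kg/m³).
e = (28.387 − 40.53) − (76569.7645 − 113166.83) / 3306 = −1.07 km.

−1.07 km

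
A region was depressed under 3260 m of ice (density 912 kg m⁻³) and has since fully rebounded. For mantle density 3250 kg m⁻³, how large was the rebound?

915 m

Removing the load lets mantle flow back in; uplift u satisfies ρ_ice t = ρ_m u.
u = t ρ_ice/ρ_m = 3260 m × 912/3250 = 915 m.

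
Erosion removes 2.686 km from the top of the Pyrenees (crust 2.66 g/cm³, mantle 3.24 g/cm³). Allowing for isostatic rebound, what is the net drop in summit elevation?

Rebound u = e ρ_c/ρ_m = 2.686 km × 2.66/3.24 = 2.205 km.
Net surface drop = e − u = 2.686 km − 2.205 km = e (ρ_m − ρ_c)/ρ_m = 0.481 km.

0.481 km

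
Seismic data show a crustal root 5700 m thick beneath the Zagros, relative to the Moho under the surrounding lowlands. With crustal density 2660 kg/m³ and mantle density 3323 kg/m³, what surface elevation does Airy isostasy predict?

Equating mass per unit area of the two columns: ρ_c h = (ρ_m − ρ_c) r.
h = r (ρ_m − ρ_c) / ρ_c = 5700 m × (3323 − 2660) / 2660 = 1420 m.

1420 m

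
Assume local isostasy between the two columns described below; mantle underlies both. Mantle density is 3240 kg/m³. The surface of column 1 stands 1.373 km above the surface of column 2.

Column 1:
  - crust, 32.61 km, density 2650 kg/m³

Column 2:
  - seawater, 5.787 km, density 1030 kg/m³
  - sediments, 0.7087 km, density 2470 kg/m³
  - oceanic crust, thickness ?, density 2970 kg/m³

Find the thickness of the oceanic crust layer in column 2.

5.39 km

Take the compensation level at the base of the deeper column (depth z_c below the surface of column 1) and equate Σ ρ_i t_i down to z_c; mantle fills any gap and the z_c terms cancel.
Column 1: 32.61×2650 + (z_c − 32.61)×3240
Column 2: 1.373×0 + 5.787×1030 + 0.7087×2470 + x×2970 + (z_c − 1.373 − 6.4957 − x)×3240
The z_c×3240 term appears on both sides and cancels. Collect the known terms of each column as K = Σ(ρt)_known − 3240 × (depth of known layers): K_1 = 86416.5 − 3240×32.61 = −19239.9; K_2 = 7711.099 − 3240×(1.373 + 6.4957) = −17783.489.
Balance: K_1 = K_2 − x×(3240 − 2970), so x = (K_2 − K_1)/(3240 − 2970) = 1456.41/270 = 5.39 km.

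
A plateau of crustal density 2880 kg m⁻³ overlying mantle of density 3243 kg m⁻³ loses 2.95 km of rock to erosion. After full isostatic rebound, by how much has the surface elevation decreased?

0.33 km

Rebound u = e ρ_c/ρ_m = 2.95 km × 2880/3243 = 2.62 km.
Net surface drop = e − u = 2.95 km − 2.62 km = e (ρ_m − ρ_c)/ρ_m = 0.33 km.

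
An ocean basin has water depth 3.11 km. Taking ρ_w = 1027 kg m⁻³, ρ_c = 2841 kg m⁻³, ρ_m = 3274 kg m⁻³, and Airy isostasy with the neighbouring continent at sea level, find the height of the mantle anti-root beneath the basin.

13 km

Equating mass per unit area of the two columns: replacing crust with seawater at the top is compensated by replacing crust with mantle at the base: d (ρ_c − ρ_w) = a (ρ_m − ρ_c).
a = d (ρ_c − ρ_w)/(ρ_m − ρ_c) = 3.11 km × 1814/433 = 13 km.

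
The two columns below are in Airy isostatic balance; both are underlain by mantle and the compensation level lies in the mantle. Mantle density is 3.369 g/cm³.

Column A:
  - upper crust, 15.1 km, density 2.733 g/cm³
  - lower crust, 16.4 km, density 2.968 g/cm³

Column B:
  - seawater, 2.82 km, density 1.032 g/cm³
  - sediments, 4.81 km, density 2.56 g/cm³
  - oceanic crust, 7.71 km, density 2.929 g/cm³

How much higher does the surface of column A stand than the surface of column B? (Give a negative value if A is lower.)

For any compensation level in the mantle, the mantle terms cancel and isostasy reduces to e = (Σt_A − Σt_B) − (Σ(ρt)_A − Σ(ρt)_B) / ρ_m.
Σt_A = 31.5 km; Σt_B = 15.34 km; Σ(ρt)_A = 89.9435; Σ(ρt)_B = 37.80643 (in km·g/cm³).
e = (31.5 − 15.34) − (89.9435 − 37.80643) / 3.369 = 0.684 km.

0.684 km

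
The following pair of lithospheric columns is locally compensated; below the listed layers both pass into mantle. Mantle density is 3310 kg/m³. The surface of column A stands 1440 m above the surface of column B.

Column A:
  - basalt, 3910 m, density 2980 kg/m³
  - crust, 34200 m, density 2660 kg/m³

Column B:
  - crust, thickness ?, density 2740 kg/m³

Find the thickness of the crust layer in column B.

32900 m

Take the compensation level at the base of the deeper column (depth z_c below the surface of column A) and equate Σ ρ_i t_i down to z_c; mantle fills any gap and the z_c terms cancel.
Column A: 3910×2980 + 34200×2660 + (z_c − 38110)×3310
Column B: 1440×0 + x×2740 + (z_c − 1440 − 0 − x)×3310
The z_c×3310 term appears on both sides and cancels. Collect the known terms of each column as K = Σ(ρt)_known − 3310 × (depth of known layers): K_A = 102623800 − 3310×38110 = −23520300; K_B = 0 − 3310×(1440 + 0) = −4766400.
Balance: K_A = K_B − x×(3310 − 2740), so x = (K_B − K_A)/(3310 − 2740) = 18753900/570 = 32900 m.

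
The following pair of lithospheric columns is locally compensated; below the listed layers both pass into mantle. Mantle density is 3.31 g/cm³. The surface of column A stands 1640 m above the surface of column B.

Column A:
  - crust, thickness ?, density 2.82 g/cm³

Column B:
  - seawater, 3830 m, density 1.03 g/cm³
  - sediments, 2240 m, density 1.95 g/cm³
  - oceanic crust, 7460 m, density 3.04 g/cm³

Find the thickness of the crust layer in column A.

Take the compensation level at the base of the deeper column (depth z_c below the surface of column A) and equate Σ ρ_i t_i down to z_c; mantle fills any gap and the z_c terms cancel.
Column A: x×2.82 + (z_c − 0 − x)×3.31
Column B: 1640×0 + 3830×1.03 + 2240×1.95 + 7460×3.04 + (z_c − 1640 − 13530)×3.31
The z_c×3.31 term appears on both sides and cancels. Collect the known terms of each column as K = Σ(ρt)_known − 3.31 × (depth of known layers): K_A = 0 − 3.31×0 = 0; K_B = 30991.3 − 3.31×(1640 + 13530) = −19221.4.
Balance: K_A − x×(3.31 − 2.82) = K_B, so x = (K_A − K_B)/(3.31 − 2.82) = 19221.4/0.49 = 39200 m.

39200 m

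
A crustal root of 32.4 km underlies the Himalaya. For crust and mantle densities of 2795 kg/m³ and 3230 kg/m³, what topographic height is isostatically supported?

Balancing pressure at the compensation depth: ρ_c h = (ρ_m − ρ_c) r.
h = r (ρ_m − ρ_c) / ρ_c = 32.4 km × (3230 − 2795) / 2795 = 5.04 km.

5.04 km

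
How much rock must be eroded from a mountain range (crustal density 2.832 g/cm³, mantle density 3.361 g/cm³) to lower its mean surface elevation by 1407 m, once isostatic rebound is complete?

Net drop Δ = e − u = e − e ρ_c/ρ_m = e (ρ_m − ρ_c)/ρ_m.
e = Δ ρ_m/(ρ_m − ρ_c) = 1407 m × 3.361/0.529 = 8940 m.

8940 m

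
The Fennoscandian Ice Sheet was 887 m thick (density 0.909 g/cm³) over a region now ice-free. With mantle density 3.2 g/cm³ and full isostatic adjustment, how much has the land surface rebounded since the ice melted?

Removing the load lets mantle flow back in; uplift u satisfies ρ_ice t = ρ_m u.
u = t ρ_ice/ρ_m = 887 m × 0.909/3.2 = 252 m.

252 m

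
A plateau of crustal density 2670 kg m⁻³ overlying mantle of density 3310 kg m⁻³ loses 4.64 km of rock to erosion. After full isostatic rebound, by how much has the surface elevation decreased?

0.897 km

Rebound u = e ρ_c/ρ_m = 4.64 km × 2670/3310 = 3.743 km.
Net surface drop = e − u = 4.64 km − 3.743 km = e (ρ_m − ρ_c)/ρ_m = 0.897 km.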